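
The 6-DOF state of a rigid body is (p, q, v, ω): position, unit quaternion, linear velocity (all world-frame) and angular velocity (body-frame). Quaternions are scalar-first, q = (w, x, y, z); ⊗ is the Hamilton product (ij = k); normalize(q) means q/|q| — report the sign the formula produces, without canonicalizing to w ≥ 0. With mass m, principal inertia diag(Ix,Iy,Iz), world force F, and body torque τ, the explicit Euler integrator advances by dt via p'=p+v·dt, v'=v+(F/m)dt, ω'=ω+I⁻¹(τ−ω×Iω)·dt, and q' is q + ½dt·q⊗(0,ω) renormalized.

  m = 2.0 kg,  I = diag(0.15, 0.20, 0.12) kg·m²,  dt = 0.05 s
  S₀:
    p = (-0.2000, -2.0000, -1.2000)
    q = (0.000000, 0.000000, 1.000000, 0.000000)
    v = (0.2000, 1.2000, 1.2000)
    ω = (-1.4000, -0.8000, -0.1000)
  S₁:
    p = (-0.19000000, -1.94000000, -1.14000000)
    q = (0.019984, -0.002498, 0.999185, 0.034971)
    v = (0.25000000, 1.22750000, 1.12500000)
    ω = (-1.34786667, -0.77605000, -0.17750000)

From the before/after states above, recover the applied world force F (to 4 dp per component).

velocity change Δv = (0.05000000, 0.02750000, -0.07500000)
m·(v₁−v₀)/dt = (2.0000, 1.1000, -3.0000)

F = (2.0000, 1.1000, -3.0000)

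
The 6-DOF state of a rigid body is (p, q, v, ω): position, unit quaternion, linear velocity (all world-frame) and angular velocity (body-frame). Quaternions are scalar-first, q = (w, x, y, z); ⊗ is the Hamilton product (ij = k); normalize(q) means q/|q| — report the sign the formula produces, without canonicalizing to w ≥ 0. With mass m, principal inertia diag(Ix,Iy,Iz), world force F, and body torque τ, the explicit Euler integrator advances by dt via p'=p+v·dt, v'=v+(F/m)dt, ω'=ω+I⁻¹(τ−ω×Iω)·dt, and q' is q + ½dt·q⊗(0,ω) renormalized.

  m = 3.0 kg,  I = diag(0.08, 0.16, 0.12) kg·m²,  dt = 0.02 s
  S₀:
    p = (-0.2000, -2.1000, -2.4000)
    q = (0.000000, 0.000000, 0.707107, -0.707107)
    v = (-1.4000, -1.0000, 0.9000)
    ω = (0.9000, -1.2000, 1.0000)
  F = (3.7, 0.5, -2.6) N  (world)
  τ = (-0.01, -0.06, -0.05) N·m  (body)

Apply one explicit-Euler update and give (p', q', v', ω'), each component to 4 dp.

α = I⁻¹(τ − ω×Iω) = (-0.7250, -0.1500, 0.3033)
ω + α·dt = (0.8855, -1.2030, 1.0061)
2q̇ = q⊗(0,ω) = (1.5556354, -0.1414214, -0.6363963, -0.6363963)
updated quaternion q' = (0.0156, -0.0014, 0.7006, -0.7134)
linear accel F/m = (1.2333, 0.1667, -0.8667)
p' = p + v·dt = (-0.2280, -2.1200, -2.3820)
v + (F/m)dt = (-1.3753, -0.9967, 0.8827)

p' = (-0.2280, -2.1200, -2.3820)
q' = (0.0156, -0.0014, 0.7006, -0.7134)
v' = (-1.3753, -0.9967, 0.8827)
ω' = (0.8855, -1.2030, 1.0061)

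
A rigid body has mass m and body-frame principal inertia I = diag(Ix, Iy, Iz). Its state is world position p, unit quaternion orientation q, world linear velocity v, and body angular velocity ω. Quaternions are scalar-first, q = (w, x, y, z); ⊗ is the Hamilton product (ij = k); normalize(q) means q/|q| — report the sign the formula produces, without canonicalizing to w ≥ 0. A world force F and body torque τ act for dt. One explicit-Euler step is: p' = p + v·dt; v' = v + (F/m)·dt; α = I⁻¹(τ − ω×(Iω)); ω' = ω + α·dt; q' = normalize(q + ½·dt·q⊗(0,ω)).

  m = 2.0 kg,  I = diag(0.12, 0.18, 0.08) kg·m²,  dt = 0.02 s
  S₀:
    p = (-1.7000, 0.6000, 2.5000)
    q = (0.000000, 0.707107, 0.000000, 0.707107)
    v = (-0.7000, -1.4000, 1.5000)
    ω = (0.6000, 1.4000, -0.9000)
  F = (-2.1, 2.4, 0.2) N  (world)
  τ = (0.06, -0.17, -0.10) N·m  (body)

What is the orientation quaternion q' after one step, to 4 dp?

2q̇ = q⊗(0,ω) = (0.2121321, -0.9899498, 1.0606605, 0.9899498)
q + ½dt·q⊗(0,ω), renormalized = (0.0021, 0.6971, 0.0106, 0.7169)

q' = (0.0021, 0.6971, 0.0106, 0.7169)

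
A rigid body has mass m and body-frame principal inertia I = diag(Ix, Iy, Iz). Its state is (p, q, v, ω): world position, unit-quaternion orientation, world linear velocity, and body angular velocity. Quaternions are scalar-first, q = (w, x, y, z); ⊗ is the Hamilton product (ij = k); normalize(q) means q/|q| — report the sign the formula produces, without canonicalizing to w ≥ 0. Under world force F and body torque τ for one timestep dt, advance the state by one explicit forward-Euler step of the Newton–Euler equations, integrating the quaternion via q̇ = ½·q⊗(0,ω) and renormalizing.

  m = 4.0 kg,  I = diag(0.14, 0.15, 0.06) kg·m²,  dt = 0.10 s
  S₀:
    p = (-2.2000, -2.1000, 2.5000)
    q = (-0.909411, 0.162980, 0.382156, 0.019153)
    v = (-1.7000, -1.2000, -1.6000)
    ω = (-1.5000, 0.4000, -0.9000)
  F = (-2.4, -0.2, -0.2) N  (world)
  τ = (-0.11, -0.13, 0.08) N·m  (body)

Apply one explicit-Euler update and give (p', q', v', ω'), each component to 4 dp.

p' = (-2.3700, -2.2200, 2.3400)
q' = (-0.9004, 0.2128, 0.3684, 0.0916)
v' = (-1.7600, -1.2050, -1.6050)
ω' = (-1.6017, 0.2413, -0.7567)

α = I⁻¹(τ − ω×Iω) = (-1.0171, -1.5867, 1.4333)
ω' = ω + α·dt = (-1.6017, 0.2413, -0.7567)
Hamilton product q⊗(0,ω) = (0.1088453, 1.0125149, -0.2458119, 1.4568959)
q + ½dt·q⊗(0,ω), renormalized = (-0.9004, 0.2128, 0.3684, 0.0916)
p' = p + v·dt = (-2.3700, -2.2200, 2.3400)
v + (F/m)dt = (-1.7600, -1.2050, -1.6050)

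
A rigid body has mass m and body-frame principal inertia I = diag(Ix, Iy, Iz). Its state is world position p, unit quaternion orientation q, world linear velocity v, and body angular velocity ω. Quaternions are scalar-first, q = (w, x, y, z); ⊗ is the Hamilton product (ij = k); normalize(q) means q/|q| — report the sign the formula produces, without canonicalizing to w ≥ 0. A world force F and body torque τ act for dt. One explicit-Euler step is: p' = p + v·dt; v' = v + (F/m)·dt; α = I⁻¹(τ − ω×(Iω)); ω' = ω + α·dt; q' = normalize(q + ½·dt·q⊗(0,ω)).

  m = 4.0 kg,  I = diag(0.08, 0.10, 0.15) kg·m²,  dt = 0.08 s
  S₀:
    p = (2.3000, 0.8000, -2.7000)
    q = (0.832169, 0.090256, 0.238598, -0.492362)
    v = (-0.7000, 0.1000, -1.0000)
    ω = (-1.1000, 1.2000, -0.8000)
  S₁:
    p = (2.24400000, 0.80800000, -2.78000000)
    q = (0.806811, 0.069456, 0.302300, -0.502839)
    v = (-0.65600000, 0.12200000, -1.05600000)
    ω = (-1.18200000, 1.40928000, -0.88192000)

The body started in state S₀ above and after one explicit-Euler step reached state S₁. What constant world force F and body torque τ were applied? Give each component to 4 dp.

ω₁ − ω₀ = (-0.08200000, 0.20928000, -0.08192000)
gyro term ω₀×Iω₀ = (-0.0480, -0.0616, -0.0264)
I·α + gyro = (-0.1300, 0.2000, -0.1800)
Δv = v₁−v₀ = (0.04400000, 0.02200000, -0.05600000)
F = m·Δv/dt = (2.2000, 1.1000, -2.8000)

F = (2.2000, 1.1000, -2.8000)
τ = (-0.1300, 0.2000, -0.1800)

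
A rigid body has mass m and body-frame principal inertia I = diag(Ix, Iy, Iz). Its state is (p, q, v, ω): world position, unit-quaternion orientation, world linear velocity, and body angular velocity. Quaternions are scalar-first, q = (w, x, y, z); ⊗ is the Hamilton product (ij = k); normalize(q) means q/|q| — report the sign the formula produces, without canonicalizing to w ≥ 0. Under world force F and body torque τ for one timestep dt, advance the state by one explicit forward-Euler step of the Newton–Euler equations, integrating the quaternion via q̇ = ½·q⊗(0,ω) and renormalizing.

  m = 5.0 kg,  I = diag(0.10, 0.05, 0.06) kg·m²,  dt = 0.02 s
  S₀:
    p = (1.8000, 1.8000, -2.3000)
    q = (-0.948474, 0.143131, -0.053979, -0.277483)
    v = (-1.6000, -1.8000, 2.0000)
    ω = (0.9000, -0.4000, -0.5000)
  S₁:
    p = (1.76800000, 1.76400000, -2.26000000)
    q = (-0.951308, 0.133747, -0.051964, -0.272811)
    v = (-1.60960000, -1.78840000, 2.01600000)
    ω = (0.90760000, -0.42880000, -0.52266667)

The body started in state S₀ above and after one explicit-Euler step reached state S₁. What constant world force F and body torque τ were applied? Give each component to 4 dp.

Δω = ω₁−ω₀ = (0.00760000, -0.02880000, -0.02266667)
I·α + gyro = (0.0400, -0.0900, -0.0500)
Δv = v₁−v₀ = (-0.00960000, 0.01160000, 0.01600000)
F = m·Δv/dt = (-2.4000, 2.9000, 4.0000)

F = (-2.4000, 2.9000, 4.0000)
τ = (0.0400, -0.0900, -0.0500)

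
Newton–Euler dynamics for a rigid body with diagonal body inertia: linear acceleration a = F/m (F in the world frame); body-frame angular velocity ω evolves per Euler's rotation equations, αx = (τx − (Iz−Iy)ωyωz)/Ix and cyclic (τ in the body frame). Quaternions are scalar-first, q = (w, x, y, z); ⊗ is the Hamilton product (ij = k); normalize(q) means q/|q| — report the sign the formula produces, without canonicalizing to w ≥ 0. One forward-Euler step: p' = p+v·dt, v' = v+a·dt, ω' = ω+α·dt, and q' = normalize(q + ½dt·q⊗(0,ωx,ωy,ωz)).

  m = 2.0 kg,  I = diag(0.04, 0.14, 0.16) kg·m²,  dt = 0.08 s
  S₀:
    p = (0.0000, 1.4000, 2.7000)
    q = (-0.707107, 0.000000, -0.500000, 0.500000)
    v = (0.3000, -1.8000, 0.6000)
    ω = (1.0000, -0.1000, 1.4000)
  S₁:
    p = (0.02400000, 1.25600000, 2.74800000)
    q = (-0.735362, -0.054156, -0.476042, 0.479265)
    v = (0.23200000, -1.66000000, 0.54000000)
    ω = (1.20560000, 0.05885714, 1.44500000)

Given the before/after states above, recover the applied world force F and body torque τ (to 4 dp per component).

F = (-1.7000, 3.5000, -1.5000)
τ = (0.1000, 0.1100, 0.0800)

Δω = ω₁−ω₀ = (0.20560000, 0.15885714, 0.04500000)
applied torque τ = (0.1000, 0.1100, 0.0800)
velocity change Δv = (-0.06800000, 0.14000000, -0.06000000)
m·(v₁−v₀)/dt = (-1.7000, 3.5000, -1.5000)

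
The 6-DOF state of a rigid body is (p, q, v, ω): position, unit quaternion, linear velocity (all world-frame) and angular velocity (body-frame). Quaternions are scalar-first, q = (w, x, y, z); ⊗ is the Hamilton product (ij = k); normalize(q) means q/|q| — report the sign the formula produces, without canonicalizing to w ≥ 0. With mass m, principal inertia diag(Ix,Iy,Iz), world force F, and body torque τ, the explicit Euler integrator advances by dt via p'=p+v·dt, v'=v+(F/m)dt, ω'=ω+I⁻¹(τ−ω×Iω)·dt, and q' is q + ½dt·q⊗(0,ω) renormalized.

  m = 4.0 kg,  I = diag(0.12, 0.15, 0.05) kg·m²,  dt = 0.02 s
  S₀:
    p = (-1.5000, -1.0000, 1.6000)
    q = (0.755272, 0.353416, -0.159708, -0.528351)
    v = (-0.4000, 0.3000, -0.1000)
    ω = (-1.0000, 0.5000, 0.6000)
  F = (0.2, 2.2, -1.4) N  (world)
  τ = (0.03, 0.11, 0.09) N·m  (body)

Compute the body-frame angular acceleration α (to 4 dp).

gyro term ω×Iω = (-0.0300, -0.0420, -0.0150)
(τ − ω×Iω)/I = (0.5000, 1.0133, 2.1000)

α = (0.5000, 1.0133, 2.1000)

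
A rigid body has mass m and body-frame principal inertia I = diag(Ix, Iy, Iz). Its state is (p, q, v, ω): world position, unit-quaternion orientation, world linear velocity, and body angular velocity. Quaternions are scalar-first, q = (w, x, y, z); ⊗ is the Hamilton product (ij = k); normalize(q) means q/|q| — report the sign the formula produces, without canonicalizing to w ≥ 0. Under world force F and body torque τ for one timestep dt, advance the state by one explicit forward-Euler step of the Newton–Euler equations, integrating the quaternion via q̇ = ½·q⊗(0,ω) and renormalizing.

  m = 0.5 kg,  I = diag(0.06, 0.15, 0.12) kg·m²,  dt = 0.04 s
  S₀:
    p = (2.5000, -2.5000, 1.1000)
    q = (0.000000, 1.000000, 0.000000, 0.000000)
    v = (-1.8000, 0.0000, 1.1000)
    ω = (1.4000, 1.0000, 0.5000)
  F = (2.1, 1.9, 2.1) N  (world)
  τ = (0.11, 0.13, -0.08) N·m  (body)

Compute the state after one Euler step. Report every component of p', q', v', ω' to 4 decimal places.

new position p' = (2.4280, -2.5000, 1.1440)
v' = v + a·dt = (-1.6320, 0.1520, 1.2680)
precession coupling ω×(Iω) = (-0.0150, -0.0420, 0.1260)
α = I⁻¹(τ − ω×Iω) = (2.0833, 1.1467, -1.7167)
ω' = ω + α·dt = (1.4833, 1.0459, 0.4313)
Hamilton product q⊗(0,ω) = (-1.4000000, 0.0000000, -0.5000000, 1.0000000)
q' = normalize(q + ½dt·q⊗(0,ω)) = (-0.0280, 0.9994, -0.0100, 0.0200)

p' = (2.4280, -2.5000, 1.1440)
q' = (-0.0280, 0.9994, -0.0100, 0.0200)
v' = (-1.6320, 0.1520, 1.2680)
ω' = (1.4833, 1.0459, 0.4313)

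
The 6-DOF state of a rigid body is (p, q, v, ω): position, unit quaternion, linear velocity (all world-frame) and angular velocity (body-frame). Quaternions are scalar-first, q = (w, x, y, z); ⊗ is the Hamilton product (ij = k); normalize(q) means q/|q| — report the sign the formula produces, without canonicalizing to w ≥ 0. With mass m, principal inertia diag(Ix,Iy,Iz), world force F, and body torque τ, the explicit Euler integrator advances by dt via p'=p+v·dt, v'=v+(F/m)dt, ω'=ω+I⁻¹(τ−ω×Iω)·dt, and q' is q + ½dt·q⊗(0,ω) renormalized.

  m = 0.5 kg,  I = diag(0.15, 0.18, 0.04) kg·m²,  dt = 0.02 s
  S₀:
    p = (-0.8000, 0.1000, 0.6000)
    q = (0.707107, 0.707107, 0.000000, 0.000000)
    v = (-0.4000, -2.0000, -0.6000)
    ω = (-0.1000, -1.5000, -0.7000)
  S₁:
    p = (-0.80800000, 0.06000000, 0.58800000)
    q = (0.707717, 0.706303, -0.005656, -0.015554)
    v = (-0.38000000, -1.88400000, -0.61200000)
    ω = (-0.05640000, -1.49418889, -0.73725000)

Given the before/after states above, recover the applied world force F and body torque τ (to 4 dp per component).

velocity change Δv = (0.02000000, 0.11600000, -0.01200000)
applied force F = (0.5000, 2.9000, -0.3000)
rate change Δω = (0.04360000, 0.00581111, -0.03725000)
I·α + gyro = (0.1800, 0.0600, -0.0700)

F = (0.5000, 2.9000, -0.3000)
τ = (0.1800, 0.0600, -0.0700)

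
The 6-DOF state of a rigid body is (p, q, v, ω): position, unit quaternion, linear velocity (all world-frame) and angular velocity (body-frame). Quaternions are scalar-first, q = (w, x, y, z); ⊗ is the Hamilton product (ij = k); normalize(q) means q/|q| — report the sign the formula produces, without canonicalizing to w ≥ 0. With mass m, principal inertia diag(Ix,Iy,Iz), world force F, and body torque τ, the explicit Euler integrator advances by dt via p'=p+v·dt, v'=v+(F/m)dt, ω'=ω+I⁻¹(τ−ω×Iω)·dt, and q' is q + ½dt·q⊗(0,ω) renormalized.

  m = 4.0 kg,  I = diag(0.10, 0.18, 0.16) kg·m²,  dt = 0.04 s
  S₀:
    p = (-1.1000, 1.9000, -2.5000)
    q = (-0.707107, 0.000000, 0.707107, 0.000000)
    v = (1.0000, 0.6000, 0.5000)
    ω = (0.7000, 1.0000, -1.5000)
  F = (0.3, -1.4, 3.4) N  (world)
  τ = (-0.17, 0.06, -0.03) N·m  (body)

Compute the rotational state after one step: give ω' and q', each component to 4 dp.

ω' = (0.6200, 0.9993, -1.5215)
q' = (-0.7207, -0.0311, 0.6924, 0.0113)

precession coupling ω×(Iω) = (0.0300, 0.0630, 0.0560)
(τ − ω×Iω)/I = (-2.0000, -0.0167, -0.5375)
new body rate ω' = (0.6200, 0.9993, -1.5215)
q⊗(0,ω) = (-0.7071070, -1.5556354, -0.7071070, 0.5656856)
q + ½dt·q⊗(0,ω), renormalized = (-0.7207, -0.0311, 0.6924, 0.0113)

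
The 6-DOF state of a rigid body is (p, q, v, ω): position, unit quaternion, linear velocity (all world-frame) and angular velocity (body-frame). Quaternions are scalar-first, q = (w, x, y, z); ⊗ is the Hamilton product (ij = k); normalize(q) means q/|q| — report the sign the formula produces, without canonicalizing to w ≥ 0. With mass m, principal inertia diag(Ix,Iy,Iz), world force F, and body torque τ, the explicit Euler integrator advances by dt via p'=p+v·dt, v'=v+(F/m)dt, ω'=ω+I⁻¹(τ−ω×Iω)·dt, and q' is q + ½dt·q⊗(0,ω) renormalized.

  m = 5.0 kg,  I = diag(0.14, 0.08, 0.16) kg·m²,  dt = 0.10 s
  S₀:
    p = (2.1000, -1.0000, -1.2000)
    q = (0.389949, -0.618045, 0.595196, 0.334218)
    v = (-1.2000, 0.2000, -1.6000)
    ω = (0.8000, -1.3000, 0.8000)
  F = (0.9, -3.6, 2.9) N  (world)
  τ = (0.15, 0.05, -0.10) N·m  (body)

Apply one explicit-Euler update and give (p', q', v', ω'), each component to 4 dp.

p' = (1.9800, -0.9800, -1.3600)
q' = (0.4384, -0.5549, 0.6057, 0.3648)
v' = (-1.1820, 0.1280, -1.5420)
ω' = (0.9666, -1.2215, 0.6985)

α = I⁻¹(τ − ω×Iω) = (1.6657, 0.7850, -1.0150)
ω' = ω + α·dt = (0.9666, -1.2215, 0.6985)
q⊗(0,ω) = (1.0008164, 1.2225994, 0.2548767, 0.6392609)
updated quaternion q' = (0.4384, -0.5549, 0.6057, 0.3648)
p + v·dt = (1.9800, -0.9800, -1.3600)
v' = v + a·dt = (-1.1820, 0.1280, -1.5420)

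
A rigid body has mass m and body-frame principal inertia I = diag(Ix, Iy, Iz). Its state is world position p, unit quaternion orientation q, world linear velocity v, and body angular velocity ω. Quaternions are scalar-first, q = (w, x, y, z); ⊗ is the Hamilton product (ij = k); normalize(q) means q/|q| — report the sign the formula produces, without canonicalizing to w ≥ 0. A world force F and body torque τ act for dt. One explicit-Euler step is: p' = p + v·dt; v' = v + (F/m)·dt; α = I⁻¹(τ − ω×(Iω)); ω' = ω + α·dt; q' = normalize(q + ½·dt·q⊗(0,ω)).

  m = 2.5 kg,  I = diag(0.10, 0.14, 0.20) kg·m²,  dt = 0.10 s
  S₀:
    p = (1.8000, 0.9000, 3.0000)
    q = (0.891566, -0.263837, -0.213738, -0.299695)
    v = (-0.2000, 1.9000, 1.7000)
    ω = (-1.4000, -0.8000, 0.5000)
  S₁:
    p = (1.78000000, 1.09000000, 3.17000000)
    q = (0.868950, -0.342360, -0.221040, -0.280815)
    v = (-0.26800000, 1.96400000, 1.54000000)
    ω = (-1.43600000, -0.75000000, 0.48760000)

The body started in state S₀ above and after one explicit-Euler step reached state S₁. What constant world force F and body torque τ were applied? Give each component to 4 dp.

velocity change Δv = (-0.06800000, 0.06400000, -0.16000000)
applied force F = (-1.7000, 1.6000, -4.0000)
Δω = ω₁−ω₀ = (-0.03600000, 0.05000000, -0.01240000)
τ = I·(Δω/dt) + ω₀×(Iω₀) = (-0.0600, 0.1400, 0.0200)

F = (-1.7000, 1.6000, -4.0000)
τ = (-0.0600, 0.1400, 0.0200)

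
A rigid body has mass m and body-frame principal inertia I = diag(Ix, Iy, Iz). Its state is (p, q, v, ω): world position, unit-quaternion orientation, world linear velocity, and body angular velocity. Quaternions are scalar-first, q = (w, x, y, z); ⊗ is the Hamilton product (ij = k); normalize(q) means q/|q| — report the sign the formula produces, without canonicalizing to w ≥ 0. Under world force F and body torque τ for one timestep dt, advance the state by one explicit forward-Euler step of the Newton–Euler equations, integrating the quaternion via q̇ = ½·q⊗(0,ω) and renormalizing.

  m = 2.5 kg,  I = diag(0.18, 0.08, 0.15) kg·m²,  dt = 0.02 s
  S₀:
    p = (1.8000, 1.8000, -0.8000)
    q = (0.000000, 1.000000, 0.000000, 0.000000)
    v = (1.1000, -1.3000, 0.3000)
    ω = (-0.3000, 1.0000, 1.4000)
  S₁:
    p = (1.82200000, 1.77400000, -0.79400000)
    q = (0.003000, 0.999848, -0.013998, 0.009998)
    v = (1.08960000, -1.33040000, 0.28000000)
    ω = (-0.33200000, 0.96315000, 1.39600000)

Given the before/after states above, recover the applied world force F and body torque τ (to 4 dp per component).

Δv = v₁−v₀ = (-0.01040000, -0.03040000, -0.02000000)
F = m·Δv/dt = (-1.3000, -3.8000, -2.5000)
ω₁ − ω₀ = (-0.03200000, -0.03685000, -0.00400000)
I·α + gyro = (-0.1900, -0.1600, 0.0000)

F = (-1.3000, -3.8000, -2.5000)
τ = (-0.1900, -0.1600, 0.0000)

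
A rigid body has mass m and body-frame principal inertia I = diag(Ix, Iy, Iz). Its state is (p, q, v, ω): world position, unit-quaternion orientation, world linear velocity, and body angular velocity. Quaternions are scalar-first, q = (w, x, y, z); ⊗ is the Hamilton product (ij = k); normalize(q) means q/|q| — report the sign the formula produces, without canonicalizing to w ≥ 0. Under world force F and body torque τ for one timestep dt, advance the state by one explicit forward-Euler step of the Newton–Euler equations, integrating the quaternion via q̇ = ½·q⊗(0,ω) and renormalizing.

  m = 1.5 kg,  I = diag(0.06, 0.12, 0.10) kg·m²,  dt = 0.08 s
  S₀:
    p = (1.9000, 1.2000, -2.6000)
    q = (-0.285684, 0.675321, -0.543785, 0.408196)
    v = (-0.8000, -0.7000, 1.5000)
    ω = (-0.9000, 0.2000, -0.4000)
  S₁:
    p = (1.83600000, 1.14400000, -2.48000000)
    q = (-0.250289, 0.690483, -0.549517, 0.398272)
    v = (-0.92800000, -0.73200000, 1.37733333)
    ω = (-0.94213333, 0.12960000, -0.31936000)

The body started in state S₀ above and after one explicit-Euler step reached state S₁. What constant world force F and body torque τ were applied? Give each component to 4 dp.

rate change Δω = (-0.04213333, -0.07040000, 0.08064000)
gyro term ω₀×Iω₀ = (0.0016, -0.0144, -0.0108)
I·α + gyro = (-0.0300, -0.1200, 0.0900)
Δv = v₁−v₀ = (-0.12800000, -0.03200000, -0.12266667)
m·(v₁−v₀)/dt = (-2.4000, -0.6000, -2.3000)

F = (-2.4000, -0.6000, -2.3000)
τ = (-0.0300, -0.1200, 0.0900)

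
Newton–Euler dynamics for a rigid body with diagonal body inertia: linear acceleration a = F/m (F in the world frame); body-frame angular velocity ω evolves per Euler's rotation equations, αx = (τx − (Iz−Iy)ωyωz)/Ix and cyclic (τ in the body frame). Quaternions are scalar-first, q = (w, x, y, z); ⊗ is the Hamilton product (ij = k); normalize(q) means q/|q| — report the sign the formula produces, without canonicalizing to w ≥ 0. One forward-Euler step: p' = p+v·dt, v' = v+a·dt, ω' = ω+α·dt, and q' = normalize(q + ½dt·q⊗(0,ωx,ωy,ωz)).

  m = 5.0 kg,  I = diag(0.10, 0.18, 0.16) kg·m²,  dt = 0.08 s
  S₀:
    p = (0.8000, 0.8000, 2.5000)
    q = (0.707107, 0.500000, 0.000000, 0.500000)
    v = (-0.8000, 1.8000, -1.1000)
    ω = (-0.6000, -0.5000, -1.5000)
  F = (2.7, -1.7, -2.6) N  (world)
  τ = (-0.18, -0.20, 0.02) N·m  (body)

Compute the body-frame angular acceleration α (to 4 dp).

α = (-1.6500, -0.8111, -0.0250)

precession coupling ω×(Iω) = (-0.0150, -0.0540, 0.0240)
(τ − ω×Iω)/I = (-1.6500, -0.8111, -0.0250)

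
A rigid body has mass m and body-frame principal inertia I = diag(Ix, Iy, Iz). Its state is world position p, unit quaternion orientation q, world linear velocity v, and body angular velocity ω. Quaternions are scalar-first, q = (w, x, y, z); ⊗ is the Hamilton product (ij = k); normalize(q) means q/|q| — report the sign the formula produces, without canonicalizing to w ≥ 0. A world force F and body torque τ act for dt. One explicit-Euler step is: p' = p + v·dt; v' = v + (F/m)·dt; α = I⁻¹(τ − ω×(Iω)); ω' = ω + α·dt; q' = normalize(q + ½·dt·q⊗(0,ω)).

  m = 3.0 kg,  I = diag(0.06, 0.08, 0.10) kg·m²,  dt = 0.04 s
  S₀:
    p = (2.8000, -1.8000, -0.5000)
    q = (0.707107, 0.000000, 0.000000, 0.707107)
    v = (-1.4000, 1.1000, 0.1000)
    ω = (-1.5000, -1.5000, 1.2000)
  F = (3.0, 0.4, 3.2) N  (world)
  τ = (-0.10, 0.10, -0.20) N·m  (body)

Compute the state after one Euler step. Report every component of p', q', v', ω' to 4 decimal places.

p + v·dt = (2.7440, -1.7560, -0.4960)
new velocity v' = (-1.3600, 1.1053, 0.1427)
gyro term ω×Iω = (-0.0360, 0.0720, 0.0450)
(τ − ω×Iω)/I = (-1.0667, 0.3500, -2.4500)
ω + α·dt = (-1.5427, -1.4860, 1.1020)
2q̇ = q⊗(0,ω) = (-0.8485284, 0.0000000, -2.1213210, 0.8485284)
q + ½dt·q⊗(0,ω), renormalized = (0.6893, 0.0000, -0.0424, 0.7232)

p' = (2.7440, -1.7560, -0.4960)
q' = (0.6893, 0.0000, -0.0424, 0.7232)
v' = (-1.3600, 1.1053, 0.1427)
ω' = (-1.5427, -1.4860, 1.1020)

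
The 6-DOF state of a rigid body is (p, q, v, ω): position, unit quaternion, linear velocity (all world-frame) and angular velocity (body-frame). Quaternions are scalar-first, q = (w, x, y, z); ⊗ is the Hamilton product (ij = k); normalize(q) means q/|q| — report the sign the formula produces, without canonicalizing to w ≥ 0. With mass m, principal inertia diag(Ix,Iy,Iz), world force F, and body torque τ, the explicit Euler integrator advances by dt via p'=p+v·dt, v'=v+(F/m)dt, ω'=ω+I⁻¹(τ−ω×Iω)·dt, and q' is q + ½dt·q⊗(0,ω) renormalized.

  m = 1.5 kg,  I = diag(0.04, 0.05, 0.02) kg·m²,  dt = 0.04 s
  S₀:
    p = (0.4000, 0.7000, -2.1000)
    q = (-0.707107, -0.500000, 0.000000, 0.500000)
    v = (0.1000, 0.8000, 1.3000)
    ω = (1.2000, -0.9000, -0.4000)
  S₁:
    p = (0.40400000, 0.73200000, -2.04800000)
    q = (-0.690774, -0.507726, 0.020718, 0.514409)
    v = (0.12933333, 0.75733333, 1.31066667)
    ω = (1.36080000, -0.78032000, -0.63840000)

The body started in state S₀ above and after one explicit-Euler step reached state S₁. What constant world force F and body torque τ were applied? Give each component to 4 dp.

F = (1.1000, -1.6000, 0.4000)
τ = (0.1500, 0.1400, -0.1300)

v₁ − v₀ = (0.02933333, -0.04266667, 0.01066667)
m·(v₁−v₀)/dt = (1.1000, -1.6000, 0.4000)
rate change Δω = (0.16080000, 0.11968000, -0.23840000)
precession coupling = (-0.0108, -0.0096, -0.0108)
I·α + gyro = (0.1500, 0.1400, -0.1300)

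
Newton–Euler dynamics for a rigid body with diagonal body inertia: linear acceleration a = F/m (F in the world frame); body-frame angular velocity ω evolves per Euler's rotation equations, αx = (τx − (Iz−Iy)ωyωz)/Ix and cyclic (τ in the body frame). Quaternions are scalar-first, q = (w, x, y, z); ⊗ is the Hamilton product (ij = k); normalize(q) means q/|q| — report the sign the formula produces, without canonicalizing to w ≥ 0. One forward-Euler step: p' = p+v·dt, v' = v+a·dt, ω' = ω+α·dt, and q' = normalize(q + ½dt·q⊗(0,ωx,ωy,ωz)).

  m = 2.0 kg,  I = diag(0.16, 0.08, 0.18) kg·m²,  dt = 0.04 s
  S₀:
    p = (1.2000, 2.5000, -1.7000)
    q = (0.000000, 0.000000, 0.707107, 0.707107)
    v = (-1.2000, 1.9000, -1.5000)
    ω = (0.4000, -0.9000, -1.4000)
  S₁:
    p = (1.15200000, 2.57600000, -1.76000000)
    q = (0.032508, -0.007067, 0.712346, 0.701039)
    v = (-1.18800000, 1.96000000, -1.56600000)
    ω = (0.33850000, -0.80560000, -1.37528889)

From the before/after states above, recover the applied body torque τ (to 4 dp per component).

τ = (-0.1200, 0.2000, 0.1400)

ω₁ − ω₀ = (-0.06150000, 0.09440000, 0.02471111)
precession coupling = (0.1260, 0.0112, 0.0288)
applied torque τ = (-0.1200, 0.2000, 0.1400)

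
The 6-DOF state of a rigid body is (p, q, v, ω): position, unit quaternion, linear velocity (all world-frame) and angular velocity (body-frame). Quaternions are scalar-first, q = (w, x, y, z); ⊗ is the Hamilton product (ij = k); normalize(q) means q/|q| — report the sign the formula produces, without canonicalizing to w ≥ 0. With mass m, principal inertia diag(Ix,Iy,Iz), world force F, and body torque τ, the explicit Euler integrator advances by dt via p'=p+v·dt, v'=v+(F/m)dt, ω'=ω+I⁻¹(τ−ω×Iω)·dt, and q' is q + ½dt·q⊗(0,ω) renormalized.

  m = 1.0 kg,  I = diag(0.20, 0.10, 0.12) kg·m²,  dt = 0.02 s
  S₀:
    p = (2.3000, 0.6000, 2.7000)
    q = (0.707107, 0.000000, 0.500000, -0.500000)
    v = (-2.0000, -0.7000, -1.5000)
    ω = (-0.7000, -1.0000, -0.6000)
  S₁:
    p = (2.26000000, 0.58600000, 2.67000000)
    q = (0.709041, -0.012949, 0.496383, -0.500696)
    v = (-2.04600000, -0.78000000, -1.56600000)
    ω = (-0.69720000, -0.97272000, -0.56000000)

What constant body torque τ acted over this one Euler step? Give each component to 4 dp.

ω₁ − ω₀ = (0.00280000, 0.02728000, 0.04000000)
applied torque τ = (0.0400, 0.1700, 0.1700)

τ = (0.0400, 0.1700, 0.1700)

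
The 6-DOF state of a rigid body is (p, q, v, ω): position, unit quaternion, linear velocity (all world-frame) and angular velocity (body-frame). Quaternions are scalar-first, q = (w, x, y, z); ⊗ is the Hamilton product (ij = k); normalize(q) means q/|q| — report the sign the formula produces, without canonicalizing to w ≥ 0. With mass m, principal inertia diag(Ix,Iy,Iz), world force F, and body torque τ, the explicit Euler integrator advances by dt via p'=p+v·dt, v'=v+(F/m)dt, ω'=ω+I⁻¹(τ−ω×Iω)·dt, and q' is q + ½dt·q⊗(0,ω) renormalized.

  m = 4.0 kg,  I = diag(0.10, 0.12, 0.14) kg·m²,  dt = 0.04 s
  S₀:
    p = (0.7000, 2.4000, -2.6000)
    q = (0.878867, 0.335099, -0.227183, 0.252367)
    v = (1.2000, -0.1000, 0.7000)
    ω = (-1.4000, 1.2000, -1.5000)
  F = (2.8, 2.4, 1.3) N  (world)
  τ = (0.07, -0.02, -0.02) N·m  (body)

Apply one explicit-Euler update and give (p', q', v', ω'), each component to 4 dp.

(τ − ω×Iω)/I = (1.0600, 0.5333, 0.0971)
ω + α·dt = (-1.3576, 1.2213, -1.4961)
2q̇ = q⊗(0,ω) = (1.1203087, -1.1924797, 1.2039751, -1.2342379)
q + ½dt·q⊗(0,ω), renormalized = (0.9003, 0.3109, -0.2029, 0.2274)
new position p' = (0.7480, 2.3960, -2.5720)
v' = v + a·dt = (1.2280, -0.0760, 0.7130)

p' = (0.7480, 2.3960, -2.5720)
q' = (0.9003, 0.3109, -0.2029, 0.2274)
v' = (1.2280, -0.0760, 0.7130)
ω' = (-1.3576, 1.2213, -1.4961)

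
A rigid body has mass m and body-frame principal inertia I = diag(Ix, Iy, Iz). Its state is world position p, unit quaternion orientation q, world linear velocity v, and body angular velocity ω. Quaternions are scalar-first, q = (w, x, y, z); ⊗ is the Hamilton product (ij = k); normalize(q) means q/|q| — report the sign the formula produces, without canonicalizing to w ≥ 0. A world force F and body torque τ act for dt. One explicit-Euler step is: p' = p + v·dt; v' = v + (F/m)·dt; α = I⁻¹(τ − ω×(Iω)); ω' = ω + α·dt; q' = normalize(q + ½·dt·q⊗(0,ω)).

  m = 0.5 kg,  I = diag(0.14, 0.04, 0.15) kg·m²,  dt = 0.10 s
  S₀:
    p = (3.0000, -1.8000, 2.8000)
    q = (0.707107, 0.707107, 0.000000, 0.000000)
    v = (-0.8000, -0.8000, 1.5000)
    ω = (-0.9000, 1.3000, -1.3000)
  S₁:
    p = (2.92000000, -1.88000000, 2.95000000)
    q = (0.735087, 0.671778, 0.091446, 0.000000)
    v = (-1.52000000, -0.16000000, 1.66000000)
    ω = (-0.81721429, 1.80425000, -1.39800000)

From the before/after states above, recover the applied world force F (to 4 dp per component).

F = (-3.6000, 3.2000, 0.8000)

v₁ − v₀ = (-0.72000000, 0.64000000, 0.16000000)
F = m·Δv/dt = (-3.6000, 3.2000, 0.8000)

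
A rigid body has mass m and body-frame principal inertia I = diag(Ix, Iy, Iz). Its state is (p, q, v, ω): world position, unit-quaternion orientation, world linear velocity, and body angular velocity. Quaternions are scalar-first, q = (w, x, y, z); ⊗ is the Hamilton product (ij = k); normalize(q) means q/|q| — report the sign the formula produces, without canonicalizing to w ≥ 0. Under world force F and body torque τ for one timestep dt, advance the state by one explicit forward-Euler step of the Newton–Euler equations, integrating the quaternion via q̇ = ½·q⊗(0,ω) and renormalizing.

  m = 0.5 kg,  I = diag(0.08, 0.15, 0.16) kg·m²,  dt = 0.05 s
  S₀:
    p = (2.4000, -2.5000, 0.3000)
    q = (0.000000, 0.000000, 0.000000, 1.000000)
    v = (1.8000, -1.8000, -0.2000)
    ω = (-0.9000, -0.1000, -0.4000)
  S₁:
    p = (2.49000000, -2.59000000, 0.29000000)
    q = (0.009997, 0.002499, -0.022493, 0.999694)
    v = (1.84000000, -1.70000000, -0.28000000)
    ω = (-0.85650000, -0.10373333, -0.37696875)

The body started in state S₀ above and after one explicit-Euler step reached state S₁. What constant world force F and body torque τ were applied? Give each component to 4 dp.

F = (0.4000, 1.0000, -0.8000)
τ = (0.0700, -0.0400, 0.0800)

v₁ − v₀ = (0.04000000, 0.10000000, -0.08000000)
m·(v₁−v₀)/dt = (0.4000, 1.0000, -0.8000)
rate change Δω = (0.04350000, -0.00373333, 0.02303125)
I·α + gyro = (0.0700, -0.0400, 0.0800)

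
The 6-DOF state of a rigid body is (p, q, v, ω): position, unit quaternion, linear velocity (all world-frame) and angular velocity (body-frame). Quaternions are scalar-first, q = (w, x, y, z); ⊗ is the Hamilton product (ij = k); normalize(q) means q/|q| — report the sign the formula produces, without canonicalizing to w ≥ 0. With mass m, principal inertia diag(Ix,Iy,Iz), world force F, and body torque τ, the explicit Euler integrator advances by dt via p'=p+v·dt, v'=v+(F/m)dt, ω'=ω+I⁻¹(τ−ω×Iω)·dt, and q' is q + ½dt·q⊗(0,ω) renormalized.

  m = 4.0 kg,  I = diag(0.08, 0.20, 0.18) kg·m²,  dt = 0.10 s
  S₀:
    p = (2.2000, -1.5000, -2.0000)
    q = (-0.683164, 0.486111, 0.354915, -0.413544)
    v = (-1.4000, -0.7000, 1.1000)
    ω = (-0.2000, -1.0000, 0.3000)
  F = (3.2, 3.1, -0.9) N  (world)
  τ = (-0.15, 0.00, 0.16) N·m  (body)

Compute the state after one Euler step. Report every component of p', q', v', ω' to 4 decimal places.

p' = (2.0600, -1.5700, -1.8900)
q' = (-0.6534, 0.4769, 0.3854, -0.4439)
v' = (-1.3200, -0.6225, 1.0775)
ω' = (-0.3950, -1.0030, 0.3756)

angular accel α = (-1.9500, -0.0300, 0.7556)
ω + α·dt = (-0.3950, -1.0030, 0.3756)
q⊗(0,ω) = (0.5762004, -0.1704367, 0.6200395, -0.6200772)
updated quaternion q' = (-0.6534, 0.4769, 0.3854, -0.4439)
a = (0.8000, 0.7750, -0.2250)
p + v·dt = (2.0600, -1.5700, -1.8900)
v' = v + a·dt = (-1.3200, -0.6225, 1.0775)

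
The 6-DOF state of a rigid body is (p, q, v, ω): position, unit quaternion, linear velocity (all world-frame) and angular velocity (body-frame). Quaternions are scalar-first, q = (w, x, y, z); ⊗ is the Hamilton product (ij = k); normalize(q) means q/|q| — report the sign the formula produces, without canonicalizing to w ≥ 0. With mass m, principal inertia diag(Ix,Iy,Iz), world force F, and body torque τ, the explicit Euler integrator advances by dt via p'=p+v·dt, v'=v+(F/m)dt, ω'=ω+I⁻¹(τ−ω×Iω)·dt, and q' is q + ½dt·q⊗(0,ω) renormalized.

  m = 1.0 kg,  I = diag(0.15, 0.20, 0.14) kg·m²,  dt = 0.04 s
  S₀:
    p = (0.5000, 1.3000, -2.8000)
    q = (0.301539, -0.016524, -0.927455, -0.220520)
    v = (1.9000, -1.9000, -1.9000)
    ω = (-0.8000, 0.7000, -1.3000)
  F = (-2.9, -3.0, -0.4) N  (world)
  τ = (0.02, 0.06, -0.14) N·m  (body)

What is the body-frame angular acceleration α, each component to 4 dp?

α = (-0.2307, 0.2480, -0.8000)

ω×(Iω) gyroscopic = (0.0546, 0.0104, -0.0280)
angular accel α = (-0.2307, 0.2480, -0.8000)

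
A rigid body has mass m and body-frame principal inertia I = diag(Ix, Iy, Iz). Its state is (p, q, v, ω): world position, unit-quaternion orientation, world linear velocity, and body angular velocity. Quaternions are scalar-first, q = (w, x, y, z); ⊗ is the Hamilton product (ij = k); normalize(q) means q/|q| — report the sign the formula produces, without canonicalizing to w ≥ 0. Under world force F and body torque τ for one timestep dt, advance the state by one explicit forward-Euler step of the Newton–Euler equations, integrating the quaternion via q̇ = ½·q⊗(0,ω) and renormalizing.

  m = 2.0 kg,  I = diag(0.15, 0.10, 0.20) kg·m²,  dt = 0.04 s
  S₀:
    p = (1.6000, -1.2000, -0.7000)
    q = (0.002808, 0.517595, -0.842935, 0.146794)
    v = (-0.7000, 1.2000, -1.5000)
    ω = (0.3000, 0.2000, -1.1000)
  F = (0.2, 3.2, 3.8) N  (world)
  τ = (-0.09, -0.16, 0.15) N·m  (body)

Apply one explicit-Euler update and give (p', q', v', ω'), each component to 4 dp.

p' = (1.5720, -1.1520, -0.7600)
q' = (0.0063, 0.5354, -0.8304, 0.1538)
v' = (-0.6960, 1.2640, -1.4240)
ω' = (0.2819, 0.1294, -1.0694)

(τ − ω×Iω)/I = (-0.4533, -1.7650, 0.7650)
new body rate ω' = (0.2819, 0.1294, -1.0694)
q⊗(0,ω) = (0.1747819, 0.8987121, 0.6139543, 0.3533107)
q' = normalize(q + ½dt·q⊗(0,ω)) = (0.0063, 0.5354, -0.8304, 0.1538)
a = F/m = (0.1000, 1.6000, 1.9000)
p + v·dt = (1.5720, -1.1520, -0.7600)
v + (F/m)dt = (-0.6960, 1.2640, -1.4240)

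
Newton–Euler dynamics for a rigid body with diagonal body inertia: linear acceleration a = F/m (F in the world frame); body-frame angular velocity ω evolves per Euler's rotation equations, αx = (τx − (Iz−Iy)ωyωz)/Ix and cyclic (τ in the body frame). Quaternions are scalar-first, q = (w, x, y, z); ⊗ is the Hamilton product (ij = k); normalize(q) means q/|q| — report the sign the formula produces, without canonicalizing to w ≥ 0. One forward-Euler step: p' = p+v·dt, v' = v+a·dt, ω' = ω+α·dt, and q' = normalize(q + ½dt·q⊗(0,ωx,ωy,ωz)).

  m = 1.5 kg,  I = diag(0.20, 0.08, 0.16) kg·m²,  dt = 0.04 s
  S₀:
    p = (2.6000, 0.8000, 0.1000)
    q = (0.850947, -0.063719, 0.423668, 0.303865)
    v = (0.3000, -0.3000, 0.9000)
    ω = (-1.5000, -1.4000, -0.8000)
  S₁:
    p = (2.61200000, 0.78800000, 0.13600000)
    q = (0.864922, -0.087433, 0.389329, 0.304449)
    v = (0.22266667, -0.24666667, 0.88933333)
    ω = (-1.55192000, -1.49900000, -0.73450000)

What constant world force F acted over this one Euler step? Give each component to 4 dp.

v₁ − v₀ = (-0.07733333, 0.05333333, -0.01066667)
F = m·Δv/dt = (-2.9000, 2.0000, -0.4000)

F = (-2.9000, 2.0000, -0.4000)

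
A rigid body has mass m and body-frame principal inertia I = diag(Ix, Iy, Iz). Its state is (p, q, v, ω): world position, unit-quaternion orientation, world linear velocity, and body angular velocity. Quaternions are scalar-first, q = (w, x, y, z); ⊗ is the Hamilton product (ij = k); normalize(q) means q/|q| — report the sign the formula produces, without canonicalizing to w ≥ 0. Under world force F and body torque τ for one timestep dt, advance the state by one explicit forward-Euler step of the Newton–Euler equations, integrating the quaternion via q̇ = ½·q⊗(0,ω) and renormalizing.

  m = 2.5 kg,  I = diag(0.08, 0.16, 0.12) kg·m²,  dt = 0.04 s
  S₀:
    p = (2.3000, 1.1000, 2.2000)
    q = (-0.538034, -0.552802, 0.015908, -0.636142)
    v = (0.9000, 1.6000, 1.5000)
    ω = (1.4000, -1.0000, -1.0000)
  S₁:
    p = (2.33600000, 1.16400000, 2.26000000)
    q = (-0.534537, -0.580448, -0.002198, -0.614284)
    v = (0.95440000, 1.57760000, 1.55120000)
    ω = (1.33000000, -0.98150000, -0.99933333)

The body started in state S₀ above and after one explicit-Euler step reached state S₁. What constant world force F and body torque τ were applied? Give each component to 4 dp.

Δω = ω₁−ω₀ = (-0.07000000, 0.01850000, 0.00066667)
I·α + gyro = (-0.1800, 0.1300, -0.1100)
Δv = v₁−v₀ = (0.05440000, -0.02240000, 0.05120000)
applied force F = (3.4000, -1.4000, 3.2000)

F = (3.4000, -1.4000, 3.2000)
τ = (-0.1800, 0.1300, -0.1100)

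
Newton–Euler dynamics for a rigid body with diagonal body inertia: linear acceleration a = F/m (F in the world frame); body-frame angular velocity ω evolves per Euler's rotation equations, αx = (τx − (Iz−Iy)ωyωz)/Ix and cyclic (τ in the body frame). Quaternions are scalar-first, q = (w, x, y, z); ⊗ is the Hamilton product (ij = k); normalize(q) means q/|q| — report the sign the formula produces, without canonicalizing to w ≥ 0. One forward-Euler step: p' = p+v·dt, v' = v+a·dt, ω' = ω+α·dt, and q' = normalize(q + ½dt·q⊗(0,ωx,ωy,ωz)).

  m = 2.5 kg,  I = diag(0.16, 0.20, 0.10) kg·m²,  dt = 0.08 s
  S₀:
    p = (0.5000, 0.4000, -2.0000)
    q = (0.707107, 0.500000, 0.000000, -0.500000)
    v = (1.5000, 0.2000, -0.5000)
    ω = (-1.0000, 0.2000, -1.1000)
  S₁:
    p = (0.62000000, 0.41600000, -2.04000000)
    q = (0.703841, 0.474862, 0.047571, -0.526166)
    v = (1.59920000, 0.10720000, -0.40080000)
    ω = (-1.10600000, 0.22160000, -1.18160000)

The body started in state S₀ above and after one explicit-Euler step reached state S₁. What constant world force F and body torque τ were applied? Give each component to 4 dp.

ω₁ − ω₀ = (-0.10600000, 0.02160000, -0.08160000)
τ = I·(Δω/dt) + ω₀×(Iω₀) = (-0.1900, 0.1200, -0.1100)
velocity change Δv = (0.09920000, -0.09280000, 0.09920000)
F = m·Δv/dt = (3.1000, -2.9000, 3.1000)

F = (3.1000, -2.9000, 3.1000)
τ = (-0.1900, 0.1200, -0.1100)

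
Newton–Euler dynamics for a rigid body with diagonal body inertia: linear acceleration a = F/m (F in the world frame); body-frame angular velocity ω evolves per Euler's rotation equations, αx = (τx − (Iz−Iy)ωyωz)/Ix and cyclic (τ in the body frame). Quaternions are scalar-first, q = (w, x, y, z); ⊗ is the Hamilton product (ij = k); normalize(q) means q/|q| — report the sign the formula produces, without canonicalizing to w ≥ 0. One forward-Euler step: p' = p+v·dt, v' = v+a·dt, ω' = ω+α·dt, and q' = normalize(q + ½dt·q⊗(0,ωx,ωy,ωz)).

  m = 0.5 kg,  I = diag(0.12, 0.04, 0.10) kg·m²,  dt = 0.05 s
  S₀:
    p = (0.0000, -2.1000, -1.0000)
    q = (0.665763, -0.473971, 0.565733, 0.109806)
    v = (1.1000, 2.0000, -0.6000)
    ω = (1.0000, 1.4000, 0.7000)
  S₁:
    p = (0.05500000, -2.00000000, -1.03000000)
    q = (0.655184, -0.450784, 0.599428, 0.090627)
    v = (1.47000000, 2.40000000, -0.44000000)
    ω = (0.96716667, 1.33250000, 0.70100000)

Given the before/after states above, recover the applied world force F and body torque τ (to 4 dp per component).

F = (3.7000, 4.0000, 1.6000)
τ = (-0.0200, -0.0400, -0.1100)

rate change Δω = (-0.03283333, -0.06750000, 0.00100000)
precession coupling = (0.0588, 0.0140, -0.1120)
applied torque τ = (-0.0200, -0.0400, -0.1100)
velocity change Δv = (0.37000000, 0.40000000, 0.16000000)
applied force F = (3.7000, 4.0000, 1.6000)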